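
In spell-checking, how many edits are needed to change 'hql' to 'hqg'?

Let D[i][j] be the edit distance between the first i characters of 'hql' and the first j characters of 'hqg', with D[i][0] = i, D[0][j] = j, and D[i][j] = D[i-1][j-1] if the characters match, else 1 + min(D[i-1][j], D[i][j-1], D[i-1][j-1]). Filling the table (rows: prefixes of 'hql', columns: prefixes of 'hqg'):
     ε  h  q  g
  ε  0  1  2  3
  h  1  0  1  2
  q  2  1  0  1
  l  3  2  1  1
The bottom-right entry gives D[3][3] = 1, so no sequence of fewer than 1 edit works. Backtracking through the table gives one optimal edit sequence (1 edit):
  hql → hqg (sub l→g @3)
Edit distance = 1.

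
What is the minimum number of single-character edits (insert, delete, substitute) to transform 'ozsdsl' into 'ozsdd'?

Let D[i][j] be the edit distance between the first i characters of 'ozsdsl' and the first j characters of 'ozsdd', with D[i][0] = i, D[0][j] = j, and D[i][j] = D[i-1][j-1] if the characters match, else 1 + min(D[i-1][j], D[i][j-1], D[i-1][j-1]). Filling the table (rows: prefixes of 'ozsdsl', columns: prefixes of 'ozsdd'):
     ε  o  z  s  d  d
  ε  0  1  2  3  4  5
  o  1  0  1  2  3  4
  z  2  1  0  1  2  3
  s  3  2  1  0  1  2
  d  4  3  2  1  0  1
  s  5  4  3  2  1  1
  l  6  5  4  3  2  2
The bottom-right entry gives D[6][5] = 2, so no sequence of fewer than 2 edits works. Backtracking through the table gives one optimal edit sequence (2 edits):
  ozsdsl → ozsdl (del s @5)
  ozsdl → ozsdd (sub l→d @5)
Edit distance = 2.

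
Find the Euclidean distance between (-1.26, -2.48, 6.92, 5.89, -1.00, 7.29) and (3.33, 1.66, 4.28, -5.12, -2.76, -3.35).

√(Σ(x_i - y_i)²) = √((-1.26 - 3.33)² + (-2.48 - 1.66)² + (6.92 - 4.28)² + (5.89 - (-5.12))² + (-1 - (-2.76))² + (7.29 - (-3.35))²)
= √((-4.59)² + (-4.14)² + 2.64² + 11.01² + 1.76² + 10.64²) = √(21.0681 + 17.1396 + 6.9696 + 121.2201 + 3.0976 + 113.2096) = √282.7046 ≈ 16.8138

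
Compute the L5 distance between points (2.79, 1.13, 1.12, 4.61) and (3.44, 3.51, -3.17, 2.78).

(Σ|x_i - y_i|^5)^(1/5) = (|2.79 - 3.44|^5 + |1.13 - 3.51|^5 + |1.12 - (-3.17)|^5 + |4.61 - 2.78|^5)^(1/5)
= (0.65^5 + 2.38^5 + 4.29^5 + 1.83^5)^(1/5) ≈ (0.116 + 76.3633 + 1453.0697 + 20.5237)^(1/5) = (1550.0727)^(1/5) ≈ 4.3458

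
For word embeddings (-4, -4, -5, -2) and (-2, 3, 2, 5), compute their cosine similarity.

With u = (-4, -4, -5, -2), v = (-2, 3, 2, 5):
u·v = (-4)·(-2) + (-4)·3 + (-5)·2 + (-2)·5 = 8 + (-12) + (-10) + (-10) = -24.
|u| = √((-4)² + (-4)² + (-5)² + (-2)²) = √61, |v| = √((-2)² + 3² + 2² + 5²) = √42, so |u||v| = √(61·42) = √2562.
cos θ = (u·v)/(|u||v|) = -24/√2562 ≈ -0.4742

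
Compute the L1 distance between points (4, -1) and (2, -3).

Σ|x_i - y_i| = |4 - 2| + |-1 - (-3)| = 2 + 2 = 4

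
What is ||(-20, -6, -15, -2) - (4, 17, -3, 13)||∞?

max(|x_i - y_i|) = max(|-20 - 4|, |-6 - 17|, |-15 - (-3)|, |-2 - 13|) = max(24, 23, 12, 15) = 24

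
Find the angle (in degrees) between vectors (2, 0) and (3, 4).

With u = (2, 0), v = (3, 4):
u·v = 2·3 + 0·4 = 6 + 0 = 6.
|u| = √(2² + 0²) = √4, |v| = √(3² + 4²) = √25, so |u||v| = √(4·25) = √100 = 10.
cos θ = (u·v)/(|u||v|) = 6/10 = 0.6
θ = arccos(0.6) ≈ 53.13°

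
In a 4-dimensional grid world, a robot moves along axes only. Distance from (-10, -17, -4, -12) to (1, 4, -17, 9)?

Σ|x_i - y_i| = |-10 - 1| + |-17 - 4| + |-4 - (-17)| + |-12 - 9| = 11 + 21 + 13 + 21 = 66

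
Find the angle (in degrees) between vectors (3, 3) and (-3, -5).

With u = (3, 3), v = (-3, -5):
u·v = 3·(-3) + 3·(-5) = (-9) + (-15) = -24.
|u| = √(3² + 3²) = √18, |v| = √((-3)² + (-5)²) = √34, so |u||v| = √(18·34) = √612.
cos θ = (u·v)/(|u||v|) = -24/√612 ≈ -0.970143
θ = arccos(-0.970143) ≈ 165.96°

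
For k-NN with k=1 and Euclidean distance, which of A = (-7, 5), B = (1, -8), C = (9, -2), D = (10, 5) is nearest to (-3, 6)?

Distances: d(A) ≈ 4.1231, d(B) ≈ 14.5602, d(C) ≈ 14.4222, d(D) ≈ 13.0384. Nearest: A = (-7, 5) with distance 4.1231.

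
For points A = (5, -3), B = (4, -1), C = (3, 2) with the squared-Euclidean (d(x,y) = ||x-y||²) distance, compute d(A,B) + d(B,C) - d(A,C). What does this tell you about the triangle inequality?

d(A,B) = 1² + 2² = 5, d(B,C) = 1² + 3² = 10, d(A,C) = 2² + 5² = 29.
d(A,B) + d(B,C) - d(A,C) = 5 + 10 - 29 = 15 - 29 = -14. This is < 0, so the triangle inequality FAILS for these points (squared-Euclidean is not a metric).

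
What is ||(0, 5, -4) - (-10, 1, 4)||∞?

max(|x_i - y_i|) = max(|0 - (-10)|, |5 - 1|, |-4 - 4|) = max(10, 4, 8) = 10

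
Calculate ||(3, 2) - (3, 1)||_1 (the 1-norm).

Σ|x_i - y_i| = |3 - 3| + |2 - 1| = 0 + 1 = 1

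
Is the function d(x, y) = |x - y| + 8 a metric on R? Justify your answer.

No. d fails identity of indiscernibles (specifically d(x,x) = 0): d(4, 4) = |4 - 4| + 8 = 0 + 8 = 8 ≠ 0.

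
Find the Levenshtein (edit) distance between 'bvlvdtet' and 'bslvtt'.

Let D[i][j] be the edit distance between the first i characters of 'bvlvdtet' and the first j characters of 'bslvtt', with D[i][0] = i, D[0][j] = j, and D[i][j] = D[i-1][j-1] if the characters match, else 1 + min(D[i-1][j], D[i][j-1], D[i-1][j-1]). Filling the table (rows: prefixes of 'bvlvdtet', columns: prefixes of 'bslvtt'):
     ε  b  s  l  v  t  t
  ε  0  1  2  3  4  5  6
  b  1  0  1  2  3  4  5
  v  2  1  1  2  2  3  4
  l  3  2  2  1  2  3  4
  v  4  3  3  2  1  2  3
  d  5  4  4  3  2  2  3
  t  6  5  5  4  3  2  2
  e  7  6  6  5  4  3  3
  t  8  7  7  6  5  4  3
The bottom-right entry gives D[8][6] = 3, so no sequence of fewer than 3 edits works. Backtracking through the table gives one optimal edit sequence (3 edits):
  bvlvdtet → bslvdtet (sub v→s @2)
  bslvdtet → bslvtet (del d @5)
  bslvtet → bslvtt (del e @6)
Edit distance = 3.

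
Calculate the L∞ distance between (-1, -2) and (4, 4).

max(|x_i - y_i|) = max(|-1 - 4|, |-2 - 4|) = max(5, 6) = 6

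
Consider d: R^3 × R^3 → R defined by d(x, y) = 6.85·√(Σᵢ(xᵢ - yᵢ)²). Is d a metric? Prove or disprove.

Yes. The L2 (Euclidean) norm induces a metric on R^3, and multiplying a metric by a positive constant 6.85 > 0 preserves all four axioms: non-negativity (6.85·||x-y|| ≥ 0), identity (6.85·||x-y|| = 0 ⟺ ||x-y|| = 0 ⟺ x = y), symmetry (||x-y|| = ||y-x||), and the triangle inequality (6.85·||x-z|| ≤ 6.85·||x-y|| + 6.85·||y-z||). So d is a metric.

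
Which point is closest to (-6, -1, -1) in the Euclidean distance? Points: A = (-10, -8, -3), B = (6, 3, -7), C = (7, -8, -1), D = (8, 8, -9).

Distances: d(A) ≈ 8.3066, d(B) = 14, d(C) ≈ 14.7648, d(D) ≈ 18.4662. Nearest: A = (-10, -8, -3) with distance 8.3066.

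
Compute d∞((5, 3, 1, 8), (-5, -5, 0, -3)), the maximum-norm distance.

max(|x_i - y_i|) = max(|5 - (-5)|, |3 - (-5)|, |1 - 0|, |8 - (-3)|) = max(10, 8, 1, 11) = 11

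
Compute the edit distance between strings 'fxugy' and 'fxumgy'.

Let D[i][j] be the edit distance between the first i characters of 'fxugy' and the first j characters of 'fxumgy', with D[i][0] = i, D[0][j] = j, and D[i][j] = D[i-1][j-1] if the characters match, else 1 + min(D[i-1][j], D[i][j-1], D[i-1][j-1]). Filling the table (rows: prefixes of 'fxugy', columns: prefixes of 'fxumgy'):
     ε  f  x  u  m  g  y
  ε  0  1  2  3  4  5  6
  f  1  0  1  2  3  4  5
  x  2  1  0  1  2  3  4
  u  3  2  1  0  1  2  3
  g  4  3  2  1  1  1  2
  y  5  4  3  2  2  2  1
The bottom-right entry gives D[5][6] = 1, so no sequence of fewer than 1 edit works. Backtracking through the table gives one optimal edit sequence (1 edit):
  fxugy → fxumgy (ins m @4)
Edit distance = 1.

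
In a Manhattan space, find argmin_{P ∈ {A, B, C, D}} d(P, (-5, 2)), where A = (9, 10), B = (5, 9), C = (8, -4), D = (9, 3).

Distances: d(A) = 22, d(B) = 17, d(C) = 19, d(D) = 15. Nearest: D = (9, 3) with distance 15.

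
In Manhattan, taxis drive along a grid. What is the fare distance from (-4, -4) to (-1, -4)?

Σ|x_i - y_i| = |-4 - (-1)| + |-4 - (-4)| = 3 + 0 = 3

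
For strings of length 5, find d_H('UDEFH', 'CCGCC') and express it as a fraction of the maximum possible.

Differing positions: 1, 2, 3, 4, 5. Hamming distance = 5. The maximum possible Hamming distance for length-5 strings is 5, so d_H/5 = 5/5 = 1.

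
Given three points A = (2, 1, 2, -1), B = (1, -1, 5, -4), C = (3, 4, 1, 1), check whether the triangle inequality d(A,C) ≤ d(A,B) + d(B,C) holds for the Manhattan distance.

d(A,B) = 1 + 2 + 3 + 3 = 9, d(B,C) = 2 + 5 + 4 + 5 = 16, d(A,C) = 1 + 3 + 1 + 2 = 7.
d(A,C) = 7 ≤ 9 + 16 = 25. Triangle inequality is satisfied.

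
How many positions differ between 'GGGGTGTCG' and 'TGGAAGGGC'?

Differing positions: 1, 4, 5, 7, 8, 9. Hamming distance = 6.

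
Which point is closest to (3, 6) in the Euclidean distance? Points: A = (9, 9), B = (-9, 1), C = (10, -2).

Distances: d(A) ≈ 6.7082, d(B) = 13, d(C) ≈ 10.6301. Nearest: A = (9, 9) with distance 6.7082.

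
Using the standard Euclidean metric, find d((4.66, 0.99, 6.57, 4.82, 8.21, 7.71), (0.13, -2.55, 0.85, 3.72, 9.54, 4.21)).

√(Σ(x_i - y_i)²) = √((4.66 - 0.13)² + (0.99 - (-2.55))² + (6.57 - 0.85)² + (4.82 - 3.72)² + (8.21 - 9.54)² + (7.71 - 4.21)²)
= √(4.53² + 3.54² + 5.72² + 1.1² + (-1.33)² + 3.5²) = √(20.5209 + 12.5316 + 32.7184 + 1.21 + 1.7689 + 12.25) = √80.9998 ≈ 9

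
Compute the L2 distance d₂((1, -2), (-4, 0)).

√(Σ(x_i - y_i)²) = √((1 - (-4))² + (-2 - 0)²)
= √(5² + (-2)²) = √(25 + 4) = √29 ≈ 5.3852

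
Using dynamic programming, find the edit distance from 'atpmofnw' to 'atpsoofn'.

Let D[i][j] be the edit distance between the first i characters of 'atpmofnw' and the first j characters of 'atpsoofn', with D[i][0] = i, D[0][j] = j, and D[i][j] = D[i-1][j-1] if the characters match, else 1 + min(D[i-1][j], D[i][j-1], D[i-1][j-1]). Filling the table (rows: prefixes of 'atpmofnw', columns: prefixes of 'atpsoofn'):
     ε  a  t  p  s  o  o  f  n
  ε  0  1  2  3  4  5  6  7  8
  a  1  0  1  2  3  4  5  6  7
  t  2  1  0  1  2  3  4  5  6
  p  3  2  1  0  1  2  3  4  5
  m  4  3  2  1  1  2  3  4  5
  o  5  4  3  2  2  1  2  3  4
  f  6  5  4  3  3  2  2  2  3
  n  7  6  5  4  4  3  3  3  2
  w  8  7  6  5  5  4  4  4  3
The bottom-right entry gives D[8][8] = 3, so no sequence of fewer than 3 edits works. Backtracking through the table gives one optimal edit sequence (3 edits):
  atpmofnw → atpsmofnw (ins s @4)
  atpsmofnw → atpsoofnw (sub m→o @5)
  atpsoofnw → atpsoofn (del w @9)
Edit distance = 3.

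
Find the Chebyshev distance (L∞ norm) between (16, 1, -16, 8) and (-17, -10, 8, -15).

max(|x_i - y_i|) = max(|16 - (-17)|, |1 - (-10)|, |-16 - 8|, |8 - (-15)|) = max(33, 11, 24, 23) = 33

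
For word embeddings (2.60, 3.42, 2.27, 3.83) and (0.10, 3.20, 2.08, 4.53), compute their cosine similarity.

With u = (2.60, 3.42, 2.27, 3.83), v = (0.10, 3.20, 2.08, 4.53):
u·v = 2.6·0.1 + 3.42·3.2 + 2.27·2.08 + 3.83·4.53 = 0.26 + 10.944 + 4.7216 + 17.3499 = 33.2755.
|u| = √(2.6² + 3.42² + 2.27² + 3.83²) = √(6.76 + 11.6964 + 5.1529 + 14.6689) = √38.2782, |v| = √(0.1² + 3.2² + 2.08² + 4.53²) = √(0.01 + 10.24 + 4.3264 + 20.5209) = √35.0973.
cos θ = (u·v)/(|u||v|) = 33.2755/(√38.2782·√35.0973) ≈ 0.9078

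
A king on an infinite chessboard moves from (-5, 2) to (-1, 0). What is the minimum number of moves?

max(|x_i - y_i|) = max(|-5 - (-1)|, |2 - 0|) = max(4, 2) = 4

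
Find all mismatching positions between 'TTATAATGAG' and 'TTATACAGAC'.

Differing positions: 6, 7, 10. Hamming distance = 3.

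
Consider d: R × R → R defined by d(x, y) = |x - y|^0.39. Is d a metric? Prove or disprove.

Yes. With 0 < p = 0.39 ≤ 1, d(x,y) = |x-y|^0.39 is a metric on R. Non-negativity and symmetry are immediate; |x-y|^0.39 = 0 ⟺ |x-y| = 0 ⟺ x = y. For the triangle inequality, the function t ↦ t^0.39 is subadditive on [0,∞) when p ≤ 1, so |x-z|^0.39 ≤ (|x-y| + |y-z|)^0.39 ≤ |x-y|^0.39 + |y-z|^0.39.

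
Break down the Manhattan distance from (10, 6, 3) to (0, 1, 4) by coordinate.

Σ|x_i - y_i| = |10 - 0| + |6 - 1| + |3 - 4| = 10 + 5 + 1 = 16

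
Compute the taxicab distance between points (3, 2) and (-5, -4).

Σ|x_i - y_i| = |3 - (-5)| + |2 - (-4)| = 8 + 6 = 14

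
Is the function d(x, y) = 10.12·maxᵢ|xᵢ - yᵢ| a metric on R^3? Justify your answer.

Yes. The L∞ (Chebyshev) norm induces a metric on R^3, and multiplying a metric by a positive constant 10.12 > 0 preserves all four axioms: non-negativity (10.12·||x-y|| ≥ 0), identity (10.12·||x-y|| = 0 ⟺ ||x-y|| = 0 ⟺ x = y), symmetry (||x-y|| = ||y-x||), and the triangle inequality (10.12·||x-z|| ≤ 10.12·||x-y|| + 10.12·||y-z||). So d is a metric.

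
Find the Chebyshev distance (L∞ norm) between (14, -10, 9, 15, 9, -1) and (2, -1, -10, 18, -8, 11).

max(|x_i - y_i|) = max(|14 - 2|, |-10 - (-1)|, |9 - (-10)|, |15 - 18|, |9 - (-8)|, |-1 - 11|) = max(12, 9, 19, 3, 17, 12) = 19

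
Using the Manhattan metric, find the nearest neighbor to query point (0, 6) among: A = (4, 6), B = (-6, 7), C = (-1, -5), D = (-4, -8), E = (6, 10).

Distances: d(A) = 4, d(B) = 7, d(C) = 12, d(D) = 18, d(E) = 10. Nearest: A = (4, 6) with distance 4.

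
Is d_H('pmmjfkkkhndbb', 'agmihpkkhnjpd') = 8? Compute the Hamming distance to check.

Differing positions: 1, 2, 4, 5, 6, 11, 12, 13. Hamming distance = 8, so the claim is true.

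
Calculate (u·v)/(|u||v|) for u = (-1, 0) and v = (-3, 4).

With u = (-1, 0), v = (-3, 4):
u·v = (-1)·(-3) + 0·4 = 3 + 0 = 3.
|u| = √((-1)² + 0²) = √1, |v| = √((-3)² + 4²) = √25, so |u||v| = √(1·25) = √25 = 5.
cos θ = (u·v)/(|u||v|) = 3/5 = 0.6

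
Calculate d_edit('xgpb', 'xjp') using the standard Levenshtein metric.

Let D[i][j] be the edit distance between the first i characters of 'xgpb' and the first j characters of 'xjp', with D[i][0] = i, D[0][j] = j, and D[i][j] = D[i-1][j-1] if the characters match, else 1 + min(D[i-1][j], D[i][j-1], D[i-1][j-1]). Filling the table (rows: prefixes of 'xgpb', columns: prefixes of 'xjp'):
     ε  x  j  p
  ε  0  1  2  3
  x  1  0  1  2
  g  2  1  1  2
  p  3  2  2  1
  b  4  3  3  2
The bottom-right entry gives D[4][3] = 2, so no sequence of fewer than 2 edits works. Backtracking through the table gives one optimal edit sequence (2 edits):
  xgpb → xjpb (sub g→j @2)
  xjpb → xjp (del b @4)
Edit distance = 2.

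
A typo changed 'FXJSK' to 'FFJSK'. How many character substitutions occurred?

Differing positions: 2. Hamming distance = 1.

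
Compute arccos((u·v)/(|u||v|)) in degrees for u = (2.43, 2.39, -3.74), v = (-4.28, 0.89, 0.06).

With u = (2.43, 2.39, -3.74), v = (-4.28, 0.89, 0.06):
u·v = 2.43·(-4.28) + 2.39·0.89 + (-3.74)·0.06 = (-10.4004) + 2.1271 + (-0.2244) = -8.4977.
|u| = √(2.43² + 2.39² + (-3.74)²) = √(5.9049 + 5.7121 + 13.9876) = √25.6046, |v| = √((-4.28)² + 0.89² + 0.06²) = √(18.3184 + 0.7921 + 0.0036) = √19.1141.
cos θ = (u·v)/(|u||v|) = -8.4977/(√25.6046·√19.1141) ≈ -0.384119
θ = arccos(-0.384119) ≈ 112.59°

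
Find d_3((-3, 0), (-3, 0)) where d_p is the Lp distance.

(Σ|x_i - y_i|^3)^(1/3) = (|-3 - (-3)|^3 + |0 - 0|^3)^(1/3)
= (0^3 + 0^3)^(1/3) = (0 + 0)^(1/3) = (0)^(1/3) = 0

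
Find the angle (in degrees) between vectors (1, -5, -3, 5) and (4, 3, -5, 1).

With u = (1, -5, -3, 5), v = (4, 3, -5, 1):
u·v = 1·4 + (-5)·3 + (-3)·(-5) + 5·1 = 4 + (-15) + 15 + 5 = 9.
|u| = √(1² + (-5)² + (-3)² + 5²) = √60, |v| = √(4² + 3² + (-5)² + 1²) = √51, so |u||v| = √(60·51) = √3060.
cos θ = (u·v)/(|u||v|) = 9/√3060 ≈ 0.162698
θ = arccos(0.162698) ≈ 80.64°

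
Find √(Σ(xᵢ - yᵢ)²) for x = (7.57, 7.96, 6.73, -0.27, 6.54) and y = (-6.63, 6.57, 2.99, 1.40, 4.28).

√(Σ(x_i - y_i)²) = √((7.57 - (-6.63))² + (7.96 - 6.57)² + (6.73 - 2.99)² + (-0.27 - 1.4)² + (6.54 - 4.28)²)
= √(14.2² + 1.39² + 3.74² + (-1.67)² + 2.26²) = √(201.64 + 1.9321 + 13.9876 + 2.7889 + 5.1076) = √225.4562 ≈ 15.0152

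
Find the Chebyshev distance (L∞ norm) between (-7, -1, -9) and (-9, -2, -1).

max(|x_i - y_i|) = max(|-7 - (-9)|, |-1 - (-2)|, |-9 - (-1)|) = max(2, 1, 8) = 8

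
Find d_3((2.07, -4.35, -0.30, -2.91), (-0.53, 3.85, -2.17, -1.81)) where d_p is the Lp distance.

(Σ|x_i - y_i|^3)^(1/3) = (|2.07 - (-0.53)|^3 + |-4.35 - 3.85|^3 + |-0.3 - (-2.17)|^3 + |-2.91 - (-1.81)|^3)^(1/3)
= (2.6^3 + 8.2^3 + 1.87^3 + 1.1^3)^(1/3) ≈ (17.576 + 551.368 + 6.5392 + 1.331)^(1/3) = (576.8142)^(1/3) ≈ 8.3243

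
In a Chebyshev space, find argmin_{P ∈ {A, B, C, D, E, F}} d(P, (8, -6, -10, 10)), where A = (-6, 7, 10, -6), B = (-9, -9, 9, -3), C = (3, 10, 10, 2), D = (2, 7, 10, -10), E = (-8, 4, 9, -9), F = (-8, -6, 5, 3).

Distances: d(A) = 20, d(B) = 19, d(C) = 20, d(D) = 20, d(E) = 19, d(F) = 16. Nearest: F = (-8, -6, 5, 3) with distance 16.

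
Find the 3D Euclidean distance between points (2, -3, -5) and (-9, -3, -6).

√(Σ(x_i - y_i)²) = √((2 - (-9))² + (-3 - (-3))² + (-5 - (-6))²)
= √(11² + 0² + 1²) = √(121 + 0 + 1) = √122 ≈ 11.0454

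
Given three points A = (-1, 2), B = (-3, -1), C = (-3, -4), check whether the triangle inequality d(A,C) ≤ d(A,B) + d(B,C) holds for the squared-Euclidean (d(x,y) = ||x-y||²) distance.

d(A,B) = 2² + 3² = 13, d(B,C) = 0² + 3² = 9, d(A,C) = 2² + 6² = 40.
d(A,C) = 40 > 13 + 9 = 22. Triangle inequality is VIOLATED. (Squared-Euclidean is not a metric — this is a counterexample.)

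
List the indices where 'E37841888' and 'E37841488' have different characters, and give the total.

Differing positions: 7. Hamming distance = 1.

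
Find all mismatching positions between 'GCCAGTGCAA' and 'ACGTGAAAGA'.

Differing positions: 1, 3, 4, 6, 7, 8, 9. Hamming distance = 7.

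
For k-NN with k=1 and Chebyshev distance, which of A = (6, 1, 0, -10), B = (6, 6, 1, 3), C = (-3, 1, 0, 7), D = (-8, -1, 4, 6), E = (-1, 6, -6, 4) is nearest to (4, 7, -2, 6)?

Distances: d(A) = 16, d(B) = 3, d(C) = 7, d(D) = 12, d(E) = 5. Nearest: B = (6, 6, 1, 3) with distance 3.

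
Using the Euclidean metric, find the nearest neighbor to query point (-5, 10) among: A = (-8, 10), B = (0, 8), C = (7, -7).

Distances: d(A) = 3, d(B) ≈ 5.3852, d(C) ≈ 20.8087. Nearest: A = (-8, 10) with distance 3.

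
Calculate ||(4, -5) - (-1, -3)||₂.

√(Σ(x_i - y_i)²) = √((4 - (-1))² + (-5 - (-3))²)
= √(5² + (-2)²) = √(25 + 4) = √29 ≈ 5.3852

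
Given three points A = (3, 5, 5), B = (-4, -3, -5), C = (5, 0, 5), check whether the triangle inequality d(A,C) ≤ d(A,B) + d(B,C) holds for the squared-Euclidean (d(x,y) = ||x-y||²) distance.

d(A,B) = 7² + 8² + 10² = 213, d(B,C) = 9² + 3² + 10² = 190, d(A,C) = 2² + 5² + 0² = 29.
d(A,C) = 29 ≤ 213 + 190 = 403. Triangle inequality is satisfied.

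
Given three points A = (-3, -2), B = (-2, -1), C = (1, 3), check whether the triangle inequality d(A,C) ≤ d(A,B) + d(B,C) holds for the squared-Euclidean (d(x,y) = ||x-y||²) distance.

d(A,B) = 1² + 1² = 2, d(B,C) = 3² + 4² = 25, d(A,C) = 4² + 5² = 41.
d(A,C) = 41 > 2 + 25 = 27. Triangle inequality is VIOLATED. (Squared-Euclidean is not a metric — this is a counterexample.)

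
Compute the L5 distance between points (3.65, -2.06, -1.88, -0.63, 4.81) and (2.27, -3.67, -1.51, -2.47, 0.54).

(Σ|x_i - y_i|^5)^(1/5) = (|3.65 - 2.27|^5 + |-2.06 - (-3.67)|^5 + |-1.88 - (-1.51)|^5 + |-0.63 - (-2.47)|^5 + |4.81 - 0.54|^5)^(1/5)
= (1.38^5 + 1.61^5 + 0.37^5 + 1.84^5 + 4.27^5)^(1/5) ≈ (5.0049 + 10.8176 + 0.0069 + 21.0906 + 1419.513)^(1/5) = (1456.433)^(1/5) ≈ 4.292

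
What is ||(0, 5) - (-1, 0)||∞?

max(|x_i - y_i|) = max(|0 - (-1)|, |5 - 0|) = max(1, 5) = 5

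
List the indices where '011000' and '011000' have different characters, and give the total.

Differing positions: none. Hamming distance = 0.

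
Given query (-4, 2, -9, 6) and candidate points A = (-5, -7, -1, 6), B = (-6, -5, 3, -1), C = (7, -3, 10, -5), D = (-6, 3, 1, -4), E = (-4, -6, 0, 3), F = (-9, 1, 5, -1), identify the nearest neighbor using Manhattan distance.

Distances: d(A) = 18, d(B) = 28, d(C) = 46, d(D) = 23, d(E) = 20, d(F) = 27. Nearest: A = (-5, -7, -1, 6) with distance 18.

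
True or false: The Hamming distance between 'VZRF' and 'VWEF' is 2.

Differing positions: 2, 3. Hamming distance = 2, so the claim is true.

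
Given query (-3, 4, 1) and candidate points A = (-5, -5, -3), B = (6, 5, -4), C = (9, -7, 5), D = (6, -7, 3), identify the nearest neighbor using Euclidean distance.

Distances: d(A) ≈ 10.0499, d(B) ≈ 10.3441, d(C) ≈ 16.7631, d(D) ≈ 14.3527. Nearest: A = (-5, -5, -3) with distance 10.0499.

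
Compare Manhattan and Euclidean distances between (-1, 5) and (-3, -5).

L1 = |-1 - (-3)| + |5 - (-5)| = 2 + 10 = 12
L2 = √(2² + 10²) = √104 ≈ 10.198
L1 ≥ L2 always (equality iff movement is along one axis); L1 > L2 here.
Ratio L1/L2 = 12/√104 ≈ 1.1767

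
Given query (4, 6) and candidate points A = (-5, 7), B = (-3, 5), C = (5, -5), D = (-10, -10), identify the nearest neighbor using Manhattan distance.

Distances: d(A) = 10, d(B) = 8, d(C) = 12, d(D) = 30. Nearest: B = (-3, 5) with distance 8.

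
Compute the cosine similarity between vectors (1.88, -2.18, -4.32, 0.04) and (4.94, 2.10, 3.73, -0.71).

With u = (1.88, -2.18, -4.32, 0.04), v = (4.94, 2.10, 3.73, -0.71):
u·v = 1.88·4.94 + (-2.18)·2.1 + (-4.32)·3.73 + 0.04·(-0.71) = 9.2872 + (-4.578) + (-16.1136) + (-0.0284) = -11.4328.
|u| = √(1.88² + (-2.18)² + (-4.32)² + 0.04²) = √(3.5344 + 4.7524 + 18.6624 + 0.0016) = √26.9508, |v| = √(4.94² + 2.1² + 3.73² + (-0.71)²) = √(24.4036 + 4.41 + 13.9129 + 0.5041) = √43.2306.
cos θ = (u·v)/(|u||v|) = -11.4328/(√26.9508·√43.2306) ≈ -0.3349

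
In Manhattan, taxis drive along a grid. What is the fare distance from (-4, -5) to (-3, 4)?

Σ|x_i - y_i| = |-4 - (-3)| + |-5 - 4| = 1 + 9 = 10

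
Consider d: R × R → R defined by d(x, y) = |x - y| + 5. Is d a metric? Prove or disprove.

No. d fails identity of indiscernibles (specifically d(x,x) = 0): d(-3, -3) = |-3 - (-3)| + 5 = 0 + 5 = 5 ≠ 0.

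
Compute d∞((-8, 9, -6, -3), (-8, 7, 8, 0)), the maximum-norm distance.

max(|x_i - y_i|) = max(|-8 - (-8)|, |9 - 7|, |-6 - 8|, |-3 - 0|) = max(0, 2, 14, 3) = 14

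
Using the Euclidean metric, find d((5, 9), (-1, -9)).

√(Σ(x_i - y_i)²) = √((5 - (-1))² + (9 - (-9))²)
= √(6² + 18²) = √(36 + 324) = √360 ≈ 18.9737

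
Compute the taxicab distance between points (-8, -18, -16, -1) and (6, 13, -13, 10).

Σ|x_i - y_i| = |-8 - 6| + |-18 - 13| + |-16 - (-13)| + |-1 - 10| = 14 + 31 + 3 + 11 = 59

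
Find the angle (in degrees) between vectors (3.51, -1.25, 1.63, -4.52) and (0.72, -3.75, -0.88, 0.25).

With u = (3.51, -1.25, 1.63, -4.52), v = (0.72, -3.75, -0.88, 0.25):
u·v = 3.51·0.72 + (-1.25)·(-3.75) + 1.63·(-0.88) + (-4.52)·0.25 = 2.5272 + 4.6875 + (-1.4344) + (-1.13) = 4.6503.
|u| = √(3.51² + (-1.25)² + 1.63² + (-4.52)²) = √(12.3201 + 1.5625 + 2.6569 + 20.4304) = √36.9699, |v| = √(0.72² + (-3.75)² + (-0.88)² + 0.25²) = √(0.5184 + 14.0625 + 0.7744 + 0.0625) = √15.4178.
cos θ = (u·v)/(|u||v|) = 4.6503/(√36.9699·√15.4178) ≈ 0.194781
θ = arccos(0.194781) ≈ 78.77°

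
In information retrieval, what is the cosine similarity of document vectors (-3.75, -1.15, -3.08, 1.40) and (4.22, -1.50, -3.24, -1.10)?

With u = (-3.75, -1.15, -3.08, 1.40), v = (4.22, -1.50, -3.24, -1.10):
u·v = (-3.75)·4.22 + (-1.15)·(-1.5) + (-3.08)·(-3.24) + 1.4·(-1.1) = (-15.825) + 1.725 + 9.9792 + (-1.54) = -5.6608.
|u| = √((-3.75)² + (-1.15)² + (-3.08)² + 1.4²) = √(14.0625 + 1.3225 + 9.4864 + 1.96) = √26.8314, |v| = √(4.22² + (-1.5)² + (-3.24)² + (-1.1)²) = √(17.8084 + 2.25 + 10.4976 + 1.21) = √31.766.
cos θ = (u·v)/(|u||v|) = -5.6608/(√26.8314·√31.766) ≈ -0.1939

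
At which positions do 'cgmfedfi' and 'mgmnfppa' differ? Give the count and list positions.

Differing positions: 1, 4, 5, 6, 7, 8. Hamming distance = 6.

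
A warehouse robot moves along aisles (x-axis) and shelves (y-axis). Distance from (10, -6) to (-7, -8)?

Σ|x_i - y_i| = |10 - (-7)| + |-6 - (-8)| = 17 + 2 = 19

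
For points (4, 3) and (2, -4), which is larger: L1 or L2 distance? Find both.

L1 = |4 - 2| + |3 - (-4)| = 2 + 7 = 9
L2 = √(2² + 7²) = √53 ≈ 7.2801
L1 ≥ L2 always (equality iff movement is along one axis); L1 > L2 here.
Ratio L1/L2 = 9/√53 ≈ 1.2362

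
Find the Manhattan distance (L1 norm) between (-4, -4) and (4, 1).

Σ|x_i - y_i| = |-4 - 4| + |-4 - 1| = 8 + 5 = 13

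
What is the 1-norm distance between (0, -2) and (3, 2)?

Σ|x_i - y_i| = |0 - 3| + |-2 - 2| = 3 + 4 = 7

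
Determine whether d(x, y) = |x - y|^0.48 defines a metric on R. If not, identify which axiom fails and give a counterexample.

Yes. With 0 < p = 0.48 ≤ 1, d(x,y) = |x-y|^0.48 is a metric on R. Non-negativity and symmetry are immediate; |x-y|^0.48 = 0 ⟺ |x-y| = 0 ⟺ x = y. For the triangle inequality, the function t ↦ t^0.48 is subadditive on [0,∞) when p ≤ 1, so |x-z|^0.48 ≤ (|x-y| + |y-z|)^0.48 ≤ |x-y|^0.48 + |y-z|^0.48.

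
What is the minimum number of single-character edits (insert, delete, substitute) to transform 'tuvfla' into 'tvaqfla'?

Let D[i][j] be the edit distance between the first i characters of 'tuvfla' and the first j characters of 'tvaqfla', with D[i][0] = i, D[0][j] = j, and D[i][j] = D[i-1][j-1] if the characters match, else 1 + min(D[i-1][j], D[i][j-1], D[i-1][j-1]). Filling the table (rows: prefixes of 'tuvfla', columns: prefixes of 'tvaqfla'):
     ε  t  v  a  q  f  l  a
  ε  0  1  2  3  4  5  6  7
  t  1  0  1  2  3  4  5  6
  u  2  1  1  2  3  4  5  6
  v  3  2  1  2  3  4  5  6
  f  4  3  2  2  3  3  4  5
  l  5  4  3  3  3  4  3  4
  a  6  5  4  3  4  4  4  3
The bottom-right entry gives D[6][7] = 3, so no sequence of fewer than 3 edits works. Backtracking through the table gives one optimal edit sequence (3 edits):
  tuvfla → tvuvfla (ins v @2)
  tvuvfla → tvavfla (sub u→a @3)
  tvavfla → tvaqfla (sub v→q @4)
Edit distance = 3.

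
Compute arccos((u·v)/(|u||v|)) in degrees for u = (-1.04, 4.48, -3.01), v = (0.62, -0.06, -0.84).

With u = (-1.04, 4.48, -3.01), v = (0.62, -0.06, -0.84):
u·v = (-1.04)·0.62 + 4.48·(-0.06) + (-3.01)·(-0.84) = (-0.6448) + (-0.2688) + 2.5284 = 1.6148.
|u| = √((-1.04)² + 4.48² + (-3.01)²) = √(1.0816 + 20.0704 + 9.0601) = √30.2121, |v| = √(0.62² + (-0.06)² + (-0.84)²) = √(0.3844 + 0.0036 + 0.7056) = √1.0936.
cos θ = (u·v)/(|u||v|) = 1.6148/(√30.2121·√1.0936) ≈ 0.280931
θ = arccos(0.280931) ≈ 73.68°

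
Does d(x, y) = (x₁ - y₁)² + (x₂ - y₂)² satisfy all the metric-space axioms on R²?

No. The squared Euclidean distance fails the triangle inequality. Counterexample: x = (0, 0), y = (3, 4), z = (6, 8). d(x,z) = 6² + 8² = 100, but d(x,y) + d(y,z) = (3² + 4²) + (3² + 4²) = 25 + 25 = 50. Since 100 > 50, the triangle inequality is violated. (Note: √d, the ordinary Euclidean distance, IS a metric.)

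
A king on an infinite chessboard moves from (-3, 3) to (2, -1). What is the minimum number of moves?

max(|x_i - y_i|) = max(|-3 - 2|, |3 - (-1)|) = max(5, 4) = 5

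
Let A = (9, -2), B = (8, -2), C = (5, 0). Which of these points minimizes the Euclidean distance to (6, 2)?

Distances: d(A) = 5, d(B) ≈ 4.4721, d(C) ≈ 2.2361. Nearest: C = (5, 0) with distance 2.2361.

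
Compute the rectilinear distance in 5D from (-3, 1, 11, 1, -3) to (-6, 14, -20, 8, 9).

Σ|x_i - y_i| = |-3 - (-6)| + |1 - 14| + |11 - (-20)| + |1 - 8| + |-3 - 9| = 3 + 13 + 31 + 7 + 12 = 66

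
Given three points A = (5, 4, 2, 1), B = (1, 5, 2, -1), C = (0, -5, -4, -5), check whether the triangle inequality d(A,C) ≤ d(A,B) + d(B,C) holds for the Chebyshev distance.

d(A,B) = max(4, 1, 0, 2) = 4, d(B,C) = max(1, 10, 6, 4) = 10, d(A,C) = max(5, 9, 6, 6) = 9.
d(A,C) = 9 ≤ 4 + 10 = 14. Triangle inequality is satisfied.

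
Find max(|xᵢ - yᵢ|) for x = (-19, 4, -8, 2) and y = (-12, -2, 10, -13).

max(|x_i - y_i|) = max(|-19 - (-12)|, |4 - (-2)|, |-8 - 10|, |2 - (-13)|) = max(7, 6, 18, 15) = 18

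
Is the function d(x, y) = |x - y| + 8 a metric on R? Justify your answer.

No. d fails identity of indiscernibles (specifically d(x,x) = 0): d(3, 3) = |3 - 3| + 8 = 0 + 8 = 8 ≠ 0.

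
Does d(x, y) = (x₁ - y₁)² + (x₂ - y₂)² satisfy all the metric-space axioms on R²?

No. The squared Euclidean distance fails the triangle inequality. Counterexample: x = (0, 0), y = (2, 2), z = (4, 4). d(x,z) = 4² + 4² = 32, but d(x,y) + d(y,z) = (2² + 2²) + (2² + 2²) = 8 + 8 = 16. Since 32 > 16, the triangle inequality is violated. (Note: √d, the ordinary Euclidean distance, IS a metric.)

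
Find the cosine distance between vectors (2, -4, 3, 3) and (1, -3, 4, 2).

With u = (2, -4, 3, 3), v = (1, -3, 4, 2):
u·v = 2·1 + (-4)·(-3) + 3·4 + 3·2 = 2 + 12 + 12 + 6 = 32.
|u| = √(2² + (-4)² + 3² + 3²) = √38, |v| = √(1² + (-3)² + 4² + 2²) = √30, so |u||v| = √(38·30) = √1140.
cos θ = (u·v)/(|u||v|) = 32/√1140 ≈ 0.9478
Cosine distance = 1 - cos θ ≈ 1 - 0.9478 = 0.0522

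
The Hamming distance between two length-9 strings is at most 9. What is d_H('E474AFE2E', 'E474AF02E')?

Differing positions: 7. Hamming distance = 1. The maximum possible Hamming distance for length-9 strings is 9, so d_H/9 = 1/9 ≈ 0.1111.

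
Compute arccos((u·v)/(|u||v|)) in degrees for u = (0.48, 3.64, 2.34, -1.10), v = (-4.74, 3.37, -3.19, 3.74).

With u = (0.48, 3.64, 2.34, -1.10), v = (-4.74, 3.37, -3.19, 3.74):
u·v = 0.48·(-4.74) + 3.64·3.37 + 2.34·(-3.19) + (-1.1)·3.74 = (-2.2752) + 12.2668 + (-7.4646) + (-4.114) = -1.587.
|u| = √(0.48² + 3.64² + 2.34² + (-1.1)²) = √(0.2304 + 13.2496 + 5.4756 + 1.21) = √20.1656, |v| = √((-4.74)² + 3.37² + (-3.19)² + 3.74²) = √(22.4676 + 11.3569 + 10.1761 + 13.9876) = √57.9882.
cos θ = (u·v)/(|u||v|) = -1.587/(√20.1656·√57.9882) ≈ -0.046409
θ = arccos(-0.046409) ≈ 92.66°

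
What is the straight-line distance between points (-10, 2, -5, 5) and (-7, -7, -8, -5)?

√(Σ(x_i - y_i)²) = √((-10 - (-7))² + (2 - (-7))² + (-5 - (-8))² + (5 - (-5))²)
= √((-3)² + 9² + 3² + 10²) = √(9 + 81 + 9 + 100) = √199 ≈ 14.1067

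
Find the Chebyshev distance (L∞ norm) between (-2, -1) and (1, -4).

max(|x_i - y_i|) = max(|-2 - 1|, |-1 - (-4)|) = max(3, 3) = 3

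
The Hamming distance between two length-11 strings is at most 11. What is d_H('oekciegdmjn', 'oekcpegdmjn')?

Differing positions: 5. Hamming distance = 1. The maximum possible Hamming distance for length-11 strings is 11, so d_H/11 = 1/11 ≈ 0.0909.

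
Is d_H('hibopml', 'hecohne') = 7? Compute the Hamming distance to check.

Differing positions: 2, 3, 5, 6, 7. Hamming distance = 5, so the claim that d_H = 7 is false.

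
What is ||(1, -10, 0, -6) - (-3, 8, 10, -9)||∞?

max(|x_i - y_i|) = max(|1 - (-3)|, |-10 - 8|, |0 - 10|, |-6 - (-9)|) = max(4, 18, 10, 3) = 18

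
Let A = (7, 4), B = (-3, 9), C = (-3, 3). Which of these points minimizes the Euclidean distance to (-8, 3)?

Distances: d(A) ≈ 15.0333, d(B) ≈ 7.8102, d(C) = 5. Nearest: C = (-3, 3) with distance 5.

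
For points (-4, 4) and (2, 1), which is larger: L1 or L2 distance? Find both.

L1 = |-4 - 2| + |4 - 1| = 6 + 3 = 9
L2 = √(6² + 3²) = √45 ≈ 6.7082
L1 ≥ L2 always (equality iff movement is along one axis); L1 > L2 here.
Ratio L1/L2 = 9/√45 ≈ 1.3416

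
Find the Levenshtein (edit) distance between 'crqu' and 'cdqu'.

Let D[i][j] be the edit distance between the first i characters of 'crqu' and the first j characters of 'cdqu', with D[i][0] = i, D[0][j] = j, and D[i][j] = D[i-1][j-1] if the characters match, else 1 + min(D[i-1][j], D[i][j-1], D[i-1][j-1]). Filling the table (rows: prefixes of 'crqu', columns: prefixes of 'cdqu'):
     ε  c  d  q  u
  ε  0  1  2  3  4
  c  1  0  1  2  3
  r  2  1  1  2  3
  q  3  2  2  1  2
  u  4  3  3  2  1
The bottom-right entry gives D[4][4] = 1, so no sequence of fewer than 1 edit works. Backtracking through the table gives one optimal edit sequence (1 edit):
  crqu → cdqu (sub r→d @2)
Edit distance = 1.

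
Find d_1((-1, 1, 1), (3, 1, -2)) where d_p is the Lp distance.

Σ|x_i - y_i| = |-1 - 3| + |1 - 1| + |1 - (-2)| = 4 + 0 + 3 = 7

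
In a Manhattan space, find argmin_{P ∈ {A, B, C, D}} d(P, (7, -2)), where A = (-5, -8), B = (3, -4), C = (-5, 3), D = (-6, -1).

Distances: d(A) = 18, d(B) = 6, d(C) = 17, d(D) = 14. Nearest: B = (3, -4) with distance 6.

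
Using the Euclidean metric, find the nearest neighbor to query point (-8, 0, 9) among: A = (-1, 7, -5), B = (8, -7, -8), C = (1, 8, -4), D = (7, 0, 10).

Distances: d(A) ≈ 17.1464, d(B) ≈ 24.3721, d(C) ≈ 17.72, d(D) ≈ 15.0333. Nearest: D = (7, 0, 10) with distance 15.0333.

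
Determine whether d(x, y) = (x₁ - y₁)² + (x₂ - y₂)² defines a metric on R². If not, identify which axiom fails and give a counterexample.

No. The squared Euclidean distance fails the triangle inequality. Counterexample: x = (0, 0), y = (5, 5), z = (10, 10). d(x,z) = 10² + 10² = 200, but d(x,y) + d(y,z) = (5² + 5²) + (5² + 5²) = 50 + 50 = 100. Since 200 > 100, the triangle inequality is violated. (Note: √d, the ordinary Euclidean distance, IS a metric.)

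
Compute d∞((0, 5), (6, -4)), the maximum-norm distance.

max(|x_i - y_i|) = max(|0 - 6|, |5 - (-4)|) = max(6, 9) = 9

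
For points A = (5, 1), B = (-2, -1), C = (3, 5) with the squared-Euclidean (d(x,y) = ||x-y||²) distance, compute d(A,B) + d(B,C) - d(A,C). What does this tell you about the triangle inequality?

d(A,B) = 7² + 2² = 53, d(B,C) = 5² + 6² = 61, d(A,C) = 2² + 4² = 20.
d(A,B) + d(B,C) - d(A,C) = 53 + 61 - 20 = 114 - 20 = 94. This is ≥ 0, so the triangle inequality holds for these points.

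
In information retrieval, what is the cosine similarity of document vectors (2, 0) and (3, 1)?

With u = (2, 0), v = (3, 1):
u·v = 2·3 + 0·1 = 6 + 0 = 6.
|u| = √(2² + 0²) = √4, |v| = √(3² + 1²) = √10, so |u||v| = √(4·10) = √40.
cos θ = (u·v)/(|u||v|) = 6/√40 ≈ 0.9487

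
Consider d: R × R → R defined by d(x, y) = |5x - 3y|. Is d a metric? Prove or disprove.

No. d fails symmetry: d(9, 7) = |5·9 - 3·7| = |24| = 24, but d(7, 9) = |5·7 - 3·9| = |8| = 8. Since 24 ≠ 8, d(x,y) ≠ d(y,x) in general.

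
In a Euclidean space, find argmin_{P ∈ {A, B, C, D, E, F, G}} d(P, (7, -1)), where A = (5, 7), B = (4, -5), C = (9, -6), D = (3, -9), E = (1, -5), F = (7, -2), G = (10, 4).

Distances: d(A) ≈ 8.2462, d(B) = 5, d(C) ≈ 5.3852, d(D) ≈ 8.9443, d(E) ≈ 7.2111, d(F) = 1, d(G) ≈ 5.831. Nearest: F = (7, -2) with distance 1.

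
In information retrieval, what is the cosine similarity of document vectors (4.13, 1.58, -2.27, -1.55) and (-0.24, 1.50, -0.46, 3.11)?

With u = (4.13, 1.58, -2.27, -1.55), v = (-0.24, 1.50, -0.46, 3.11):
u·v = 4.13·(-0.24) + 1.58·1.5 + (-2.27)·(-0.46) + (-1.55)·3.11 = (-0.9912) + 2.37 + 1.0442 + (-4.8205) = -2.3975.
|u| = √(4.13² + 1.58² + (-2.27)² + (-1.55)²) = √(17.0569 + 2.4964 + 5.1529 + 2.4025) = √27.1087, |v| = √((-0.24)² + 1.5² + (-0.46)² + 3.11²) = √(0.0576 + 2.25 + 0.2116 + 9.6721) = √12.1913.
cos θ = (u·v)/(|u||v|) = -2.3975/(√27.1087·√12.1913) ≈ -0.1319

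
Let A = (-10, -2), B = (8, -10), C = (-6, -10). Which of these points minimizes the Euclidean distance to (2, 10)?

Distances: d(A) ≈ 16.9706, d(B) ≈ 20.8806, d(C) ≈ 21.5407. Nearest: A = (-10, -2) with distance 16.9706.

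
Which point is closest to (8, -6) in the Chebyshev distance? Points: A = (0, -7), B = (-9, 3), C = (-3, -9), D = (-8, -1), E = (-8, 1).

Distances: d(A) = 8, d(B) = 17, d(C) = 11, d(D) = 16, d(E) = 16. Nearest: A = (0, -7) with distance 8.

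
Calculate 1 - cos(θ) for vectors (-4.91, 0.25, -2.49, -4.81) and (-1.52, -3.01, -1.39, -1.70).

With u = (-4.91, 0.25, -2.49, -4.81), v = (-1.52, -3.01, -1.39, -1.70):
u·v = (-4.91)·(-1.52) + 0.25·(-3.01) + (-2.49)·(-1.39) + (-4.81)·(-1.7) = 7.4632 + (-0.7525) + 3.4611 + 8.177 = 18.3488.
|u| = √((-4.91)² + 0.25² + (-2.49)² + (-4.81)²) = √(24.1081 + 0.0625 + 6.2001 + 23.1361) = √53.5068, |v| = √((-1.52)² + (-3.01)² + (-1.39)² + (-1.7)²) = √(2.3104 + 9.0601 + 1.9321 + 2.89) = √16.1926.
cos θ = (u·v)/(|u||v|) = 18.3488/(√53.5068·√16.1926) ≈ 0.6234
Cosine distance = 1 - cos θ ≈ 1 - 0.6234 = 0.3766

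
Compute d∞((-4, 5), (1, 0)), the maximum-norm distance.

max(|x_i - y_i|) = max(|-4 - 1|, |5 - 0|) = max(5, 5) = 5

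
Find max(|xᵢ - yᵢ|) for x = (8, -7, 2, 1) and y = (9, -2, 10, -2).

max(|x_i - y_i|) = max(|8 - 9|, |-7 - (-2)|, |2 - 10|, |1 - (-2)|) = max(1, 5, 8, 3) = 8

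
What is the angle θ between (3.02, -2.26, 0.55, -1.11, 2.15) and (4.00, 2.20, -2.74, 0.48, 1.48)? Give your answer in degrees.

With u = (3.02, -2.26, 0.55, -1.11, 2.15), v = (4.00, 2.20, -2.74, 0.48, 1.48):
u·v = 3.02·4 + (-2.26)·2.2 + 0.55·(-2.74) + (-1.11)·0.48 + 2.15·1.48 = 12.08 + (-4.972) + (-1.507) + (-0.5328) + 3.182 = 8.2502.
|u| = √(3.02² + (-2.26)² + 0.55² + (-1.11)² + 2.15²) = √(9.1204 + 5.1076 + 0.3025 + 1.2321 + 4.6225) = √20.3851, |v| = √(4² + 2.2² + (-2.74)² + 0.48² + 1.48²) = √(16 + 4.84 + 7.5076 + 0.2304 + 2.1904) = √30.7684.
cos θ = (u·v)/(|u||v|) = 8.2502/(√20.3851·√30.7684) ≈ 0.329424
θ = arccos(0.329424) ≈ 70.77°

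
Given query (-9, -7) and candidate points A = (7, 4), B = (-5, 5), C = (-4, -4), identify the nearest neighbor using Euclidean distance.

Distances: d(A) ≈ 19.4165, d(B) ≈ 12.6491, d(C) ≈ 5.831. Nearest: C = (-4, -4) with distance 5.831.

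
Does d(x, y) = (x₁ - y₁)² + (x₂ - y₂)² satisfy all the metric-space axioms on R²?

No. The squared Euclidean distance fails the triangle inequality. Counterexample: x = (0, 0), y = (1, 3), z = (2, 6). d(x,z) = 2² + 6² = 40, but d(x,y) + d(y,z) = (1² + 3²) + (1² + 3²) = 10 + 10 = 20. Since 40 > 20, the triangle inequality is violated. (Note: √d, the ordinary Euclidean distance, IS a metric.)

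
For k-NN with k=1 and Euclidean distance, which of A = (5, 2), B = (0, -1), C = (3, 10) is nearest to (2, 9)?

Distances: d(A) ≈ 7.6158, d(B) ≈ 10.198, d(C) ≈ 1.4142. Nearest: C = (3, 10) with distance 1.4142.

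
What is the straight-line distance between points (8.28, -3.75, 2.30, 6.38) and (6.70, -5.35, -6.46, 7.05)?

√(Σ(x_i - y_i)²) = √((8.28 - 6.7)² + (-3.75 - (-5.35))² + (2.3 - (-6.46))² + (6.38 - 7.05)²)
= √(1.58² + 1.6² + 8.76² + (-0.67)²) = √(2.4964 + 2.56 + 76.7376 + 0.4489) = √82.2429 ≈ 9.0688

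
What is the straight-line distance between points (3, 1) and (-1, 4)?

√(Σ(x_i - y_i)²) = √((3 - (-1))² + (1 - 4)²)
= √(4² + (-3)²) = √(16 + 9) = √25 = 5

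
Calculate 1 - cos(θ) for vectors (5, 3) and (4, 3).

With u = (5, 3), v = (4, 3):
u·v = 5·4 + 3·3 = 20 + 9 = 29.
|u| = √(5² + 3²) = √34, |v| = √(4² + 3²) = √25, so |u||v| = √(34·25) = √850.
cos θ = (u·v)/(|u||v|) = 29/√850 ≈ 0.9947
Cosine distance = 1 - cos θ ≈ 1 - 0.9947 = 0.0053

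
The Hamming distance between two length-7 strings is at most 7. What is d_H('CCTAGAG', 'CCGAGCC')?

Differing positions: 3, 6, 7. Hamming distance = 3. The maximum possible Hamming distance for length-7 strings is 7, so d_H/7 = 3/7 ≈ 0.4286.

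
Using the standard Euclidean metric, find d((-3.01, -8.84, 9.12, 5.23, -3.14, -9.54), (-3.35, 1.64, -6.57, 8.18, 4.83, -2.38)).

√(Σ(x_i - y_i)²) = √((-3.01 - (-3.35))² + (-8.84 - 1.64)² + (9.12 - (-6.57))² + (5.23 - 8.18)² + (-3.14 - 4.83)² + (-9.54 - (-2.38))²)
= √(0.34² + (-10.48)² + 15.69² + (-2.95)² + (-7.97)² + (-7.16)²) = √(0.1156 + 109.8304 + 246.1761 + 8.7025 + 63.5209 + 51.2656) = √479.6111 ≈ 21.9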